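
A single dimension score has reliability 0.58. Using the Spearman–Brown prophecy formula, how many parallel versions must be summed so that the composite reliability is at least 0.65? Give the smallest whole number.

k ≥ ρ*(1−ρ₁)/(ρ₁(1−ρ*)) = 0.65·0.42 / (0.58·0.35) = 1.345.
Smallest integer k = 2.

2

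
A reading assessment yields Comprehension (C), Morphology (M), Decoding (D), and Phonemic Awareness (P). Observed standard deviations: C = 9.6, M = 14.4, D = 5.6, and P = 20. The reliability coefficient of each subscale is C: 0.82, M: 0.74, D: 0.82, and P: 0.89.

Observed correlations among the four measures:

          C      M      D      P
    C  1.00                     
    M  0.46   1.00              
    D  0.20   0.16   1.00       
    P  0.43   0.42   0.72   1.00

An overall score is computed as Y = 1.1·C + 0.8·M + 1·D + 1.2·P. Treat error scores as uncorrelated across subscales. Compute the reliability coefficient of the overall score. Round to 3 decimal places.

Var(Y) = 1.1²·9.6² + 0.8²·14.4² + 5.6² + 1.2²·20² + 2·[0.88·9.6·14.4·0.46 + 1.1·9.6·5.6·0.20 + 1.32·9.6·20·0.43 + 0.8·14.4·5.6·0.16 + 0.96·14.4·20·0.42 + 1.2·5.6·20·0.72] = 851.584 + 799.955 = 1651.54.
Under uncorrelated errors the observed covariances equal the true-score covariances, so only the own-variance terms attenuate.
True-score variance = [1.1²·9.6²·0.82 + 0.8²·14.4²·0.74 + 5.6²·0.82 + 1.2²·20²·0.89] + 799.955 = 728.002 + 799.955 = 1527.96.
Reliability = 1527.96 / 1651.54 = 0.925.

0.925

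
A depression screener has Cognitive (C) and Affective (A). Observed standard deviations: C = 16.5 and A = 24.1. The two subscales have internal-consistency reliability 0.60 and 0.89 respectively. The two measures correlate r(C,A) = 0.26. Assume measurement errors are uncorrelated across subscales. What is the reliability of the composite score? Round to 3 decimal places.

0.837

Var(C+A) = 16.5² + 24.1² + 2·[16.5·24.1·0.26] = 853.06 + 206.778 = 1059.84.
With uncorrelated errors the cross-covariances are all true-score covariance, so they carry over unchanged; only the diagonal terms shrink to ρᵢσᵢ².
True-score variance = [16.5²·0.60 + 24.1²·0.89] + 206.778 = 680.271 + 206.778 = 887.049.
Reliability = 887.049 / 1059.84 = 0.837.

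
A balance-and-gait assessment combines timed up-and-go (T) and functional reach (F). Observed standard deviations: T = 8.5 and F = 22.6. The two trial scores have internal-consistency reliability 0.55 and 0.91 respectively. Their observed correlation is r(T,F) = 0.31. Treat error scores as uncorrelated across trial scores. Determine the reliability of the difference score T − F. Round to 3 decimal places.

Var(T−F) = 8.5² + 22.6² − 2·8.5·22.6·0.31 = 583.01 − 119.102 = 463.908.
Under uncorrelated errors the observed covariances equal the true-score covariances, so only the own-variance terms attenuate.
True-score variance = [8.5²·0.55 + 22.6²·0.91] − 119.102 = 504.529 − 119.102 = 385.427.
Reliability = 385.427 / 463.908 = 0.831.

0.831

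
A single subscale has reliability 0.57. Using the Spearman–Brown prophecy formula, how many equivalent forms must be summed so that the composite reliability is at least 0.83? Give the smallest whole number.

k ≥ ρ*(1−ρ₁)/(ρ₁(1−ρ*)) = 0.83·0.43 / (0.57·0.17) = 3.683.
Smallest integer k = 4.

4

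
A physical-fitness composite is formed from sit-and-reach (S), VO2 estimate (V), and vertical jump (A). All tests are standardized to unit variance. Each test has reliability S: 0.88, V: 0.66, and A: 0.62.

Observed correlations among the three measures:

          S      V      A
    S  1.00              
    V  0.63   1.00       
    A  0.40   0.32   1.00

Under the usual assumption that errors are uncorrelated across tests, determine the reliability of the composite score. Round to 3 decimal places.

Var(S+V+A) = 3 + 2·[0.63 + 0.40 + 0.32] = 3 + 2.7 = 5.7.
Because errors are independent across components, Cov(Tᵢ,Tⱼ) = Cov(Xᵢ,Xⱼ); the off-diagonal part of the true-score variance is the same as above.
True-score variance = [0.88 + 0.66 + 0.62] + 2.7 = 2.16 + 2.7 = 4.86.
Reliability = 4.86 / 5.7 = 0.853.

0.853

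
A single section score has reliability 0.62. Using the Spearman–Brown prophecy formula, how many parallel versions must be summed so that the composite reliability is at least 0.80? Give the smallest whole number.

3

k ≥ ρ*(1−ρ₁)/(ρ₁(1−ρ*)) = 0.80·0.38 / (0.62·0.20) = 2.452.
Smallest integer k = 3.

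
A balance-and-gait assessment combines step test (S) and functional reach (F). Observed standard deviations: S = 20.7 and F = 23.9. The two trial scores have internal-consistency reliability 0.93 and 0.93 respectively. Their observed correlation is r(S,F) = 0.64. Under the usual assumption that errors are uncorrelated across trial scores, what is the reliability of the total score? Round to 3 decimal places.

Var(S+F) = 20.7² + 23.9² + 2·[20.7·23.9·0.64] = 999.7 + 633.254 = 1632.95.
With uncorrelated errors the cross-covariances are all true-score covariance, so they carry over unchanged; only the diagonal terms shrink to ρᵢσᵢ².
True-score variance = [20.7²·0.93 + 23.9²·0.93] + 633.254 = 929.721 + 633.254 = 1562.98.
Reliability = 1562.98 / 1632.95 = 0.957.

0.957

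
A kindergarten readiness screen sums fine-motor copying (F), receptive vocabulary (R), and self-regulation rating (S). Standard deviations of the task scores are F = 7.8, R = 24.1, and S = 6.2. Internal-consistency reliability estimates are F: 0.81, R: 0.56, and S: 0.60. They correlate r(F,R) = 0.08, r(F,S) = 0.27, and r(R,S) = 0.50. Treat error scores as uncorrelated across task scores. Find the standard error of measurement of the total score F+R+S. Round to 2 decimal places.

16.81

Var(total) = 680.09 + 205.611 = 885.701.
True-score variance = 397.598 + 205.611 = 603.209, so reliability = 0.6811.
Error variance = 885.701 − 603.209 = 282.492; SEM = √282.492 = 16.81.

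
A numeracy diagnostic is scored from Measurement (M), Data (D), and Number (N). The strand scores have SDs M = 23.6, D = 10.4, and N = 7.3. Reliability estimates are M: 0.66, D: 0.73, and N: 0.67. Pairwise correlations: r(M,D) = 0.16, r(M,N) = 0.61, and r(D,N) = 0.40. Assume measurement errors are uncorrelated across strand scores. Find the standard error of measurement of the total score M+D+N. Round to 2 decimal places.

15.37

Var(total) = 718.41 + 349.458 = 1067.87.
True-score variance = 482.255 + 349.458 = 831.713, so reliability = 0.7789.
Error variance = 1067.87 − 831.713 = 236.155; SEM = √236.155 = 15.37.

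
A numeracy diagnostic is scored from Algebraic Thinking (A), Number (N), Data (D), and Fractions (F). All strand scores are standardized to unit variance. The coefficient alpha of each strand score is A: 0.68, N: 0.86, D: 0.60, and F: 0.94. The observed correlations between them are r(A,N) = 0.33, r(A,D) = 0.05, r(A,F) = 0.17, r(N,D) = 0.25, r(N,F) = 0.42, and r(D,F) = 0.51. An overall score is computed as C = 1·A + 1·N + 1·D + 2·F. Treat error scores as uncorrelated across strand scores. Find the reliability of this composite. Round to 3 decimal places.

Var(C) = 1 + 1 + 1 + 2² + 2·[0.33 + 0.05 + 2·0.17 + 0.25 + 2·0.42 + 2·0.51] = 7 + 5.66 = 12.66.
With uncorrelated errors the cross-covariances are all true-score covariance, so they carry over unchanged; only the diagonal terms shrink to ρᵢσᵢ².
True-score variance = [0.68 + 0.86 + 0.60 + 2²·0.94] + 5.66 = 5.9 + 5.66 = 11.56.
Reliability = 11.56 / 12.66 = 0.913.

0.913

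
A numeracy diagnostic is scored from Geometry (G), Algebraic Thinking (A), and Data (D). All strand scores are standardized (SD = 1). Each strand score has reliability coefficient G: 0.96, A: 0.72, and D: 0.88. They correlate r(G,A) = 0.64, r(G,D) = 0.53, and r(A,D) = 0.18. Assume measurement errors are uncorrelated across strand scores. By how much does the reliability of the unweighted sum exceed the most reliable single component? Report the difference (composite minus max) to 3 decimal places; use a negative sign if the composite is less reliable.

-0.037

Var(sum) = 3 + 2.7 = 5.7; true-score variance = 2.56 + 2.7 = 5.26; composite reliability = 0.9228.
Max component reliability = 0.9600.
Difference = 0.9228 − 0.9600 = -0.037.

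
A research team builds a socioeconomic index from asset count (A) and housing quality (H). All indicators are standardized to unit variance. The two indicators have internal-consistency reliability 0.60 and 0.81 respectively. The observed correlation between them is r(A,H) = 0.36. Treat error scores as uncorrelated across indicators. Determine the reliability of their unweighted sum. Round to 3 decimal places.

Var(A+H) = 2 + 2·[0.36] = 2 + 0.72 = 2.72.
With uncorrelated errors the cross-covariances are all true-score covariance, so they carry over unchanged; only the diagonal terms shrink to ρᵢσᵢ².
True-score variance = [0.60 + 0.81] + 0.72 = 1.41 + 0.72 = 2.13.
Reliability = 2.13 / 2.72 = 0.783.

0.783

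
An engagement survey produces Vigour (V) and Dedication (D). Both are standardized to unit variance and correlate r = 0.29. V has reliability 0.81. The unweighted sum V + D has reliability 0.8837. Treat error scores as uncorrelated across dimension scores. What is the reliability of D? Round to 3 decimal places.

Var(V+D) = 2 + 2·0.29 = 2.580.
True-score variance = ρ_V + ρ_D + 2·0.29, so 0.8837 = (0.81 + ρ_D + 0.58) / 2.580.
ρ_D = 0.8837·2.580 − 0.81 − 0.58 = 0.890.

0.890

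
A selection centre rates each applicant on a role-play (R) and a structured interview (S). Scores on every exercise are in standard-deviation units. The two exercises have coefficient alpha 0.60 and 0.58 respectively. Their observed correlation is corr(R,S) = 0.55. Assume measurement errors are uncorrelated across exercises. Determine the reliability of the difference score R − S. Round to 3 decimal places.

0.089

Var(R−S) = 1 + 1 − 2·0.55 = 2 − 1.1 = 0.9.
With uncorrelated errors the cross-covariances are all true-score covariance, so they carry over unchanged; only the diagonal terms shrink to ρᵢσᵢ².
True-score variance = [0.60 + 0.58] − 1.1 = 1.18 − 1.1 = 0.08.
Reliability = 0.08 / 0.9 = 0.089.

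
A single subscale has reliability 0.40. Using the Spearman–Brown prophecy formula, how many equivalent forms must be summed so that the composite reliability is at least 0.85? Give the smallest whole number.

k ≥ ρ*(1−ρ₁)/(ρ₁(1−ρ*)) = 0.85·0.60 / (0.40·0.15) = 8.500.
Smallest integer k = 9.

9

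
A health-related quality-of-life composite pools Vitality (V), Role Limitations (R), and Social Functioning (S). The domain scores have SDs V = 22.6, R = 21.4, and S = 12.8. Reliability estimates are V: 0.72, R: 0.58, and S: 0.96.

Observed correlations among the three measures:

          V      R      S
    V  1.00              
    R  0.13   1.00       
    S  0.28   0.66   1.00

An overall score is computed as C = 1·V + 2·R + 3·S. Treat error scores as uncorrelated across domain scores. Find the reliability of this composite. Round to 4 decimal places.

Var(C) = 22.6² + 2²·21.4² + 3²·12.8² + 2·[2·22.6·21.4·0.13 + 3·22.6·12.8·0.28 + 6·21.4·12.8·0.66] = 3817.16 + 2906.93 = 6724.09.
With uncorrelated errors the cross-covariances are all true-score covariance, so they carry over unchanged; only the diagonal terms shrink to ρᵢσᵢ².
True-score variance = [22.6²·0.72 + 2²·21.4²·0.58 + 3²·12.8²·0.96] + 2906.93 = 2845.79 + 2906.93 = 5752.72.
Reliability = 5752.72 / 6724.09 = 0.8555.

0.8555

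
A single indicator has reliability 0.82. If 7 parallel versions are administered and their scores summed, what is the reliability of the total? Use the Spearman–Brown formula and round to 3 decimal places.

ρ_k = kρ / (1 + (k−1)ρ) = 7·0.82 / (1 + 6·0.82) = 5.740 / 5.920 = 0.970.

0.970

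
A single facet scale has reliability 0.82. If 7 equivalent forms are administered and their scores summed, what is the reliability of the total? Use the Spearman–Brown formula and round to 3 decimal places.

ρ_k = kρ / (1 + (k−1)ρ) = 7·0.82 / (1 + 6·0.82) = 5.740 / 5.920 = 0.970.

0.970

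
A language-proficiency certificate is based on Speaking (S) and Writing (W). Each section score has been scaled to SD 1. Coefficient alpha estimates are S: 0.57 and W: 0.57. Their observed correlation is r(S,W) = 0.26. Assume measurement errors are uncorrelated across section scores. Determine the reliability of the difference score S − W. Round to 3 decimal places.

0.419

Var(S−W) = 1 + 1 − 2·0.26 = 2 − 0.52 = 1.48.
With uncorrelated errors the cross-covariances are all true-score covariance, so they carry over unchanged; only the diagonal terms shrink to ρᵢσᵢ².
True-score variance = [0.57 + 0.57] − 0.52 = 1.14 − 0.52 = 0.62.
Reliability = 0.62 / 1.48 = 0.419.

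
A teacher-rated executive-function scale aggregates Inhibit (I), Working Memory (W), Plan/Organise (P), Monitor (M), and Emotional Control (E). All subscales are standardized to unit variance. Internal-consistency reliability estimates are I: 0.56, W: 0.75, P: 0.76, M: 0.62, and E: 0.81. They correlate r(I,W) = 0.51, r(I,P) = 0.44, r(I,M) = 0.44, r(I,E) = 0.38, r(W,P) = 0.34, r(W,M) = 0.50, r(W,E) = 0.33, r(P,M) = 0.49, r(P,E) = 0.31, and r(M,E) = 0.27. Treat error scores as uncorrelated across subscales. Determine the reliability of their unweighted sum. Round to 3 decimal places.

Var(I+W+P+M+E) = 5 + 2·[0.51 + 0.44 + 0.44 + 0.38 + 0.34 + 0.50 + 0.33 + 0.49 + 0.31 + 0.27] = 5 + 8.02 = 13.02.
Because errors are independent across components, Cov(Tᵢ,Tⱼ) = Cov(Xᵢ,Xⱼ); the off-diagonal part of the true-score variance is the same as above.
True-score variance = [0.56 + 0.75 + 0.76 + 0.62 + 0.81] + 8.02 = 3.5 + 8.02 = 11.52.
Reliability = 11.52 / 13.02 = 0.885.

0.885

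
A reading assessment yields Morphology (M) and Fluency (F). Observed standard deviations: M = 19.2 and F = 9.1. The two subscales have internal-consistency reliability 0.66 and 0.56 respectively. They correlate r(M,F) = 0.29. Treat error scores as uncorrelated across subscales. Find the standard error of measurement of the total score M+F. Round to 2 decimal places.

12.72

Var(total) = 451.45 + 101.338 = 552.788.
True-score variance = 289.676 + 101.338 = 391.014, so reliability = 0.7073.
Error variance = 552.788 − 391.014 = 161.774; SEM = √161.774 = 12.72.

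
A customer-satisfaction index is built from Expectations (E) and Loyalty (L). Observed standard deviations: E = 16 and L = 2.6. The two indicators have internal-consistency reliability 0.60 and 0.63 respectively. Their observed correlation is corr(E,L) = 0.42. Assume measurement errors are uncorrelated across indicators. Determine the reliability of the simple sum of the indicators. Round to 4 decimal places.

0.6476

Var(E+L) = 16² + 2.6² + 2·[16·2.6·0.42] = 262.76 + 34.944 = 297.704.
Because errors are independent across components, Cov(Tᵢ,Tⱼ) = Cov(Xᵢ,Xⱼ); the off-diagonal part of the true-score variance is the same as above.
True-score variance = [16²·0.60 + 2.6²·0.63] + 34.944 = 157.859 + 34.944 = 192.803.
Reliability = 192.803 / 297.704 = 0.6476.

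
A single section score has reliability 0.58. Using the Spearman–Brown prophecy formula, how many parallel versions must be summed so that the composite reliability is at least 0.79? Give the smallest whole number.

3

k ≥ ρ*(1−ρ₁)/(ρ₁(1−ρ*)) = 0.79·0.42 / (0.58·0.21) = 2.724.
Smallest integer k = 3.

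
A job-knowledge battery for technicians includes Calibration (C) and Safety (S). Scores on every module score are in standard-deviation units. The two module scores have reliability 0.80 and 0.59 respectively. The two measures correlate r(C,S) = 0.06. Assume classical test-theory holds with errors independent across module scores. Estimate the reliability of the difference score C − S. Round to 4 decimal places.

0.6755

Var(C−S) = 1 + 1 − 2·0.06 = 2 − 0.12 = 1.88.
With uncorrelated errors the cross-covariances are all true-score covariance, so they carry over unchanged; only the diagonal terms shrink to ρᵢσᵢ².
True-score variance = [0.80 + 0.59] − 0.12 = 1.39 − 0.12 = 1.27.
Reliability = 1.27 / 1.88 = 0.6755.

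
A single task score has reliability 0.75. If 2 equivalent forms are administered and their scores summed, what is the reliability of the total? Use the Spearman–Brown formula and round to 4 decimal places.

ρ_k = kρ / (1 + (k−1)ρ) = 2·0.75 / (1 + 1·0.75) = 1.500 / 1.750 = 0.8571.

0.8571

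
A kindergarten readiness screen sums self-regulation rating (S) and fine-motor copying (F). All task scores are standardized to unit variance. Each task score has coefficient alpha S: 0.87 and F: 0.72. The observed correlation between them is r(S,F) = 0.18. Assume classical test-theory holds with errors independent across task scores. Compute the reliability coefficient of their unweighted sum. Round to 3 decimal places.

0.826

Var(S+F) = 2 + 2·[0.18] = 2 + 0.36 = 2.36.
Because errors are independent across components, Cov(Tᵢ,Tⱼ) = Cov(Xᵢ,Xⱼ); the off-diagonal part of the true-score variance is the same as above.
True-score variance = [0.87 + 0.72] + 0.36 = 1.59 + 0.36 = 1.95.
Reliability = 1.95 / 2.36 = 0.826.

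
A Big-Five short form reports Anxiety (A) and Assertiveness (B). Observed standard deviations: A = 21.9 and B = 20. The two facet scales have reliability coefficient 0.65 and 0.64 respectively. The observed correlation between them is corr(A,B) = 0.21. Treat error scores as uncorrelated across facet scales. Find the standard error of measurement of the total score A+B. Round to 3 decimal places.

17.660

Var(total) = 879.61 + 183.96 = 1063.57.
True-score variance = 567.746 + 183.96 = 751.707, so reliability = 0.7068.
Error variance = 1063.57 − 751.707 = 311.863; SEM = √311.863 = 17.660.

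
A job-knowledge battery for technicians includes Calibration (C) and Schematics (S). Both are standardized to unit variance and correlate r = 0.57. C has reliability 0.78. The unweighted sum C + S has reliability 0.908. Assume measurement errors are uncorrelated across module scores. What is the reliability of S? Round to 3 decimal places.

0.931

Var(C+S) = 2 + 2·0.57 = 3.140.
True-score variance = ρ_C + ρ_S + 2·0.57, so 0.908 = (0.78 + ρ_S + 1.14) / 3.140.
ρ_S = 0.908·3.140 − 0.78 − 1.14 = 0.931.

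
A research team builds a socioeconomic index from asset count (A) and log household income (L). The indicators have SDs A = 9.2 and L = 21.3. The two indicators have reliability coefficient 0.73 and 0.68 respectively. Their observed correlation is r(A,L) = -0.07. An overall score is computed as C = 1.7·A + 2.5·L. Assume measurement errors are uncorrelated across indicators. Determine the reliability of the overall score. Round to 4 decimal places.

0.6715

Var(C) = 1.7²·9.2² + 2.5²·21.3² + 2·[4.25·9.2·21.3·(-0.07)] = 3080.17 − 116.596 = 2963.58.
With uncorrelated errors the cross-covariances are all true-score covariance, so they carry over unchanged; only the diagonal terms shrink to ρᵢσᵢ².
True-score variance = [1.7²·9.2²·0.73 + 2.5²·21.3²·0.68] − 116.596 = 2106.75 − 116.596 = 1990.15.
Reliability = 1990.15 / 2963.58 = 0.6715.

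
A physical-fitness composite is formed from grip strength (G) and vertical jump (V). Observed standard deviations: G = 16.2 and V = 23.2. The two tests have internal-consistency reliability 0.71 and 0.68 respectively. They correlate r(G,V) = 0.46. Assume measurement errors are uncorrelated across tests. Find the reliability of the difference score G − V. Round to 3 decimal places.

0.454

Var(G−V) = 16.2² + 23.2² − 2·16.2·23.2·0.46 = 800.68 − 345.773 = 454.907.
Because errors are independent across components, Cov(Tᵢ,Tⱼ) = Cov(Xᵢ,Xⱼ); the off-diagonal part of the true-score variance is the same as above.
True-score variance = [16.2²·0.71 + 23.2²·0.68] − 345.773 = 552.336 − 345.773 = 206.563.
Reliability = 206.563 / 454.907 = 0.454.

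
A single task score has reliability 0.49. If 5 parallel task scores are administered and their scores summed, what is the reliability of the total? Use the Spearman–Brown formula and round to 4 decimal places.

0.8277

ρ_k = kρ / (1 + (k−1)ρ) = 5·0.49 / (1 + 4·0.49) = 2.450 / 2.960 = 0.8277.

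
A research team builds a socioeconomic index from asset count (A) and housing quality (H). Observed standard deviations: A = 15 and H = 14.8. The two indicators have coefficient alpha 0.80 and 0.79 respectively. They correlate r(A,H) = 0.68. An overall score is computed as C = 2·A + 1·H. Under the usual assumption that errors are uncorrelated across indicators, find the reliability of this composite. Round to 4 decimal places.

0.8688

Var(C) = 2²·15² + 14.8² + 2·[2·15·14.8·0.68] = 1119.04 + 603.84 = 1722.88.
With uncorrelated errors the cross-covariances are all true-score covariance, so they carry over unchanged; only the diagonal terms shrink to ρᵢσᵢ².
True-score variance = [2²·15²·0.80 + 14.8²·0.79] + 603.84 = 893.042 + 603.84 = 1496.88.
Reliability = 1496.88 / 1722.88 = 0.8688.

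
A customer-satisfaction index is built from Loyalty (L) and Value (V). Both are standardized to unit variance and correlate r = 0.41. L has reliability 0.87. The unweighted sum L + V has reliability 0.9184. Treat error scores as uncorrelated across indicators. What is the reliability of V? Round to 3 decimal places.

Var(L+V) = 2 + 2·0.41 = 2.820.
True-score variance = ρ_L + ρ_V + 2·0.41, so 0.9184 = (0.87 + ρ_V + 0.82) / 2.820.
ρ_V = 0.9184·2.820 − 0.87 − 0.82 = 0.900.

0.900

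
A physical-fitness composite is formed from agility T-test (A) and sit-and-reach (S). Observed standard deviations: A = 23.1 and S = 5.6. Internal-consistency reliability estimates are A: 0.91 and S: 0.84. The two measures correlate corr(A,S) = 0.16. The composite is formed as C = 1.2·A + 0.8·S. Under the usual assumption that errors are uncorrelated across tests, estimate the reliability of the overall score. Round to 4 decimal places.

0.9126

Var(C) = 1.2²·23.1² + 0.8²·5.6² + 2·[0.96·23.1·5.6·0.16] = 788.469 + 39.7394 = 828.208.
Under uncorrelated errors the observed covariances equal the true-score covariances, so only the own-variance terms attenuate.
True-score variance = [1.2²·23.1²·0.91 + 0.8²·5.6²·0.84] + 39.7394 = 716.102 + 39.7394 = 755.841.
Reliability = 755.841 / 828.208 = 0.9126.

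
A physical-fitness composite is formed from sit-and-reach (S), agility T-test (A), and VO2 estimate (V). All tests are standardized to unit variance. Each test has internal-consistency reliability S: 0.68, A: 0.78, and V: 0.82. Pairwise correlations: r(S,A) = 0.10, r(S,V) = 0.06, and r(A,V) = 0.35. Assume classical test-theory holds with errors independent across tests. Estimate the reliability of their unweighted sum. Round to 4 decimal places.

0.8209

Var(S+A+V) = 3 + 2·[0.10 + 0.06 + 0.35] = 3 + 1.02 = 4.02.
Under uncorrelated errors the observed covariances equal the true-score covariances, so only the own-variance terms attenuate.
True-score variance = [0.68 + 0.78 + 0.82] + 1.02 = 2.28 + 1.02 = 3.3.
Reliability = 3.3 / 4.02 = 0.8209.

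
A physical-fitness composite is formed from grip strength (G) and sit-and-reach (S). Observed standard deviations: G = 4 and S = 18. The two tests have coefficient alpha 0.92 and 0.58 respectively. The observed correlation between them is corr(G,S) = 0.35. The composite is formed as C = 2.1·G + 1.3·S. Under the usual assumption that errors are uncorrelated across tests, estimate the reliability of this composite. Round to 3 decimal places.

0.688

Var(C) = 2.1²·4² + 1.3²·18² + 2·[2.73·4·18·0.35] = 618.12 + 137.592 = 755.712.
Under uncorrelated errors the observed covariances equal the true-score covariances, so only the own-variance terms attenuate.
True-score variance = [2.1²·4²·0.92 + 1.3²·18²·0.58] + 137.592 = 382.5 + 137.592 = 520.092.
Reliability = 520.092 / 755.712 = 0.688.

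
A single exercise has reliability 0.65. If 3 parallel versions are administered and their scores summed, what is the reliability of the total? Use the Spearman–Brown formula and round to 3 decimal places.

ρ_k = kρ / (1 + (k−1)ρ) = 3·0.65 / (1 + 2·0.65) = 1.950 / 2.300 = 0.848.

0.848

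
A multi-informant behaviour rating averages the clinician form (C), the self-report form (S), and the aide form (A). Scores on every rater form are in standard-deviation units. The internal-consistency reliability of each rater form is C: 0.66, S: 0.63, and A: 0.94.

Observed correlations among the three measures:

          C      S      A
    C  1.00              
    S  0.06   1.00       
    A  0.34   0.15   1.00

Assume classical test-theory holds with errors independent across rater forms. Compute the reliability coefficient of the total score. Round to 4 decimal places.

0.8122

Var(C+S+A) = 3 + 2·[0.06 + 0.34 + 0.15] = 3 + 1.1 = 4.1.
Under uncorrelated errors the observed covariances equal the true-score covariances, so only the own-variance terms attenuate.
True-score variance = [0.66 + 0.63 + 0.94] + 1.1 = 2.23 + 1.1 = 3.33.
Reliability = 3.33 / 4.1 = 0.8122.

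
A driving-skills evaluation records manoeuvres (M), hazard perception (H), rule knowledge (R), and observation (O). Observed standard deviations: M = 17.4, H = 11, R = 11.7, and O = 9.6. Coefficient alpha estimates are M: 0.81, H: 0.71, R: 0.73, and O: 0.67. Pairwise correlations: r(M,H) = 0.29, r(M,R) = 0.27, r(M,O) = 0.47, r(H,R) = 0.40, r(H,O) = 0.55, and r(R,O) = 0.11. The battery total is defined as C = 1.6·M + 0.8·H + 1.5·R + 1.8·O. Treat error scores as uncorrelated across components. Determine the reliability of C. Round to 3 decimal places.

0.869

Var(C) = 1.6²·17.4² + 0.8²·11² + 1.5²·11.7² + 1.8²·9.6² + 2·[1.28·17.4·11·0.29 + 2.4·17.4·11.7·0.27 + 2.88·17.4·9.6·0.47 + 1.2·11·11.7·0.40 + 1.44·11·9.6·0.55 + 2.7·11.7·9.6·0.11] = 1459.11 + 1215.69 = 2674.79.
With uncorrelated errors the cross-covariances are all true-score covariance, so they carry over unchanged; only the diagonal terms shrink to ρᵢσᵢ².
True-score variance = [1.6²·17.4²·0.81 + 0.8²·11²·0.71 + 1.5²·11.7²·0.73 + 1.8²·9.6²·0.67] + 1215.69 = 1107.69 + 1215.69 = 2323.37.
Reliability = 2323.37 / 2674.79 = 0.869.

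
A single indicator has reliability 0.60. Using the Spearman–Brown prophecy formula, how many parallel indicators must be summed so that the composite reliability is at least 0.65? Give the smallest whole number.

k ≥ ρ*(1−ρ₁)/(ρ₁(1−ρ*)) = 0.65·0.40 / (0.60·0.35) = 1.238.
Smallest integer k = 2.

2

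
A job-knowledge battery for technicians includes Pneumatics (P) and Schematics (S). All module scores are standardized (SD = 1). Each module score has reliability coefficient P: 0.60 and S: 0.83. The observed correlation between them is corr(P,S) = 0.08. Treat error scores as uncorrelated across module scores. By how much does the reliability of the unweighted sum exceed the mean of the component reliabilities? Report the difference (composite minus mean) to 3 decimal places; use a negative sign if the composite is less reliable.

Var(sum) = 2 + 0.16 = 2.16; true-score variance = 1.43 + 0.16 = 1.59; composite reliability = 0.7361.
Mean component reliability = 0.7150.
Difference = 0.7361 − 0.7150 = 0.021.

0.021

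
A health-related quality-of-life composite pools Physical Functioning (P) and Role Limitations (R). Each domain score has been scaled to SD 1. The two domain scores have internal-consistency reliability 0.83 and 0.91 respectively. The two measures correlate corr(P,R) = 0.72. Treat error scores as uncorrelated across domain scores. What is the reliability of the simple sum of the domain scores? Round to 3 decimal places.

Var(P+R) = 2 + 2·[0.72] = 2 + 1.44 = 3.44.
Under uncorrelated errors the observed covariances equal the true-score covariances, so only the own-variance terms attenuate.
True-score variance = [0.83 + 0.91] + 1.44 = 1.74 + 1.44 = 3.18.
Reliability = 3.18 / 3.44 = 0.924.

0.924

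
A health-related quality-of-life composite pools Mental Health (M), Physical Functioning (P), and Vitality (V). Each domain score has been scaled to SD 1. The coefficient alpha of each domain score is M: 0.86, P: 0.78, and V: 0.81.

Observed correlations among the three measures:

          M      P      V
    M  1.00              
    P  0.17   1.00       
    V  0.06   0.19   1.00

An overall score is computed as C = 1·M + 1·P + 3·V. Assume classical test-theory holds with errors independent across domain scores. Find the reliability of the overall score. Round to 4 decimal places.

0.8388

Var(C) = 1 + 1 + 3² + 2·[0.17 + 3·0.06 + 3·0.19] = 11 + 1.84 = 12.84.
With uncorrelated errors the cross-covariances are all true-score covariance, so they carry over unchanged; only the diagonal terms shrink to ρᵢσᵢ².
True-score variance = [0.86 + 0.78 + 3²·0.81] + 1.84 = 8.93 + 1.84 = 10.77.
Reliability = 10.77 / 12.84 = 0.8388.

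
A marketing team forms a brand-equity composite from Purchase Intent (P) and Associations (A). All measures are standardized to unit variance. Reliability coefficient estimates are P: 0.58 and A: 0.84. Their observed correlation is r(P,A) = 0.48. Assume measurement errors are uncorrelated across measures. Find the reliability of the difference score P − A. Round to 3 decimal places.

0.442

Var(P−A) = 1 + 1 − 2·0.48 = 2 − 0.96 = 1.04.
Under uncorrelated errors the observed covariances equal the true-score covariances, so only the own-variance terms attenuate.
True-score variance = [0.58 + 0.84] − 0.96 = 1.42 − 0.96 = 0.46.
Reliability = 0.46 / 1.04 = 0.442.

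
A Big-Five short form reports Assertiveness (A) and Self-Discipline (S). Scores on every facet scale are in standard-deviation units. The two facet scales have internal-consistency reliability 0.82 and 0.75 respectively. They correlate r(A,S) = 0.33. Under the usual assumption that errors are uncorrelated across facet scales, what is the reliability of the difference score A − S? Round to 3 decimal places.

0.679

Var(A−S) = 1 + 1 − 2·0.33 = 2 − 0.66 = 1.34.
With uncorrelated errors the cross-covariances are all true-score covariance, so they carry over unchanged; only the diagonal terms shrink to ρᵢσᵢ².
True-score variance = [0.82 + 0.75] − 0.66 = 1.57 − 0.66 = 0.91.
Reliability = 0.91 / 1.34 = 0.679.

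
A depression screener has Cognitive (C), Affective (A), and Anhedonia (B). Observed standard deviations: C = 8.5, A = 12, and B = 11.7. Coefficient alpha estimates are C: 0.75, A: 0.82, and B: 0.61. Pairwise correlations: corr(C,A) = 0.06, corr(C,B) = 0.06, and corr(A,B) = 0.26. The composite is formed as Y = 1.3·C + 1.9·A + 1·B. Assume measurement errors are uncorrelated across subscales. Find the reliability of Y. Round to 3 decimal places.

Var(Y) = 1.3²·8.5² + 1.9²·12² + 11.7² + 2·[2.47·8.5·12·0.06 + 1.3·8.5·11.7·0.06 + 1.9·12·11.7·0.26] = 778.832 + 184.462 = 963.295.
Because errors are independent across components, Cov(Tᵢ,Tⱼ) = Cov(Xᵢ,Xⱼ); the off-diagonal part of the true-score variance is the same as above.
True-score variance = [1.3²·8.5²·0.75 + 1.9²·12²·0.82 + 11.7²·0.61] + 184.462 = 601.349 + 184.462 = 785.811.
Reliability = 785.811 / 963.295 = 0.816.

0.816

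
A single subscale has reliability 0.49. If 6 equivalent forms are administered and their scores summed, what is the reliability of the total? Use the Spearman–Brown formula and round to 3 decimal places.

0.852

ρ_k = kρ / (1 + (k−1)ρ) = 6·0.49 / (1 + 5·0.49) = 2.940 / 3.450 = 0.852.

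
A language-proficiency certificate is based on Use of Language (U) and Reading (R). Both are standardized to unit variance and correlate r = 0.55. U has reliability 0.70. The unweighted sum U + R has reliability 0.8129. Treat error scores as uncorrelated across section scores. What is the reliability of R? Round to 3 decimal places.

Var(U+R) = 2 + 2·0.55 = 3.100.
True-score variance = ρ_U + ρ_R + 2·0.55, so 0.8129 = (0.70 + ρ_R + 1.10) / 3.100.
ρ_R = 0.8129·3.100 − 0.70 − 1.10 = 0.720.

0.720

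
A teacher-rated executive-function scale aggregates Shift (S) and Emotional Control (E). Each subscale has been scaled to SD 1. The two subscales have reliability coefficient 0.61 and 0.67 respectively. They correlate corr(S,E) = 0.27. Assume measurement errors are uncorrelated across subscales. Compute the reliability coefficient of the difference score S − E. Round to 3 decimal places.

0.507

Var(S−E) = 1 + 1 − 2·0.27 = 2 − 0.54 = 1.46.
Under uncorrelated errors the observed covariances equal the true-score covariances, so only the own-variance terms attenuate.
True-score variance = [0.61 + 0.67] − 0.54 = 1.28 − 0.54 = 0.74.
Reliability = 0.74 / 1.46 = 0.507.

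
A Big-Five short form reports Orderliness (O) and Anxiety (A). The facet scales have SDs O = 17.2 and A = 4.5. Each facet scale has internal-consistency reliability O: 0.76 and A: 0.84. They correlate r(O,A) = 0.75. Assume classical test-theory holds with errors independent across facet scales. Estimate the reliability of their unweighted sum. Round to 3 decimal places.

0.828

Var(O+A) = 17.2² + 4.5² + 2·[17.2·4.5·0.75] = 316.09 + 116.1 = 432.19.
Because errors are independent across components, Cov(Tᵢ,Tⱼ) = Cov(Xᵢ,Xⱼ); the off-diagonal part of the true-score variance is the same as above.
True-score variance = [17.2²·0.76 + 4.5²·0.84] + 116.1 = 241.848 + 116.1 = 357.948.
Reliability = 357.948 / 432.19 = 0.828.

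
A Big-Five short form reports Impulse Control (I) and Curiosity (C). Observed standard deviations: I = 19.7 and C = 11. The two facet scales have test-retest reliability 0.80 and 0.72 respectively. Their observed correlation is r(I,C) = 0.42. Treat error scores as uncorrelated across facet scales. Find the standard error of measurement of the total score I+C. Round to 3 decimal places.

Var(total) = 509.09 + 182.028 = 691.118.
True-score variance = 397.592 + 182.028 = 579.62, so reliability = 0.8387.
Error variance = 691.118 − 579.62 = 111.498; SEM = √111.498 = 10.559.

10.559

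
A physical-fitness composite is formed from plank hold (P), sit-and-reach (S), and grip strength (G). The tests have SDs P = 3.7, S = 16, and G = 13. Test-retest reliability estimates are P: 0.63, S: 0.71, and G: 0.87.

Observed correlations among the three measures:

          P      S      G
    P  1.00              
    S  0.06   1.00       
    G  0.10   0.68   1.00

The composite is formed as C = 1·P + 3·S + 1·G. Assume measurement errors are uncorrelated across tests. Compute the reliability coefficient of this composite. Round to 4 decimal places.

0.7935

Var(C) = 3.7² + 3²·16² + 13² + 2·[3·3.7·16·0.06 + 3.7·13·0.10 + 3·16·13·0.68] = 2486.69 + 879.572 = 3366.26.
Under uncorrelated errors the observed covariances equal the true-score covariances, so only the own-variance terms attenuate.
True-score variance = [3.7²·0.63 + 3²·16²·0.71 + 13²·0.87] + 879.572 = 1791.49 + 879.572 = 2671.07.
Reliability = 2671.07 / 3366.26 = 0.7935.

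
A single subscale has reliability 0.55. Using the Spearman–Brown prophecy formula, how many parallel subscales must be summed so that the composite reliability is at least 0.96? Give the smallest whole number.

20

k ≥ ρ*(1−ρ₁)/(ρ₁(1−ρ*)) = 0.96·0.45 / (0.55·0.04) = 19.636.
Smallest integer k = 20.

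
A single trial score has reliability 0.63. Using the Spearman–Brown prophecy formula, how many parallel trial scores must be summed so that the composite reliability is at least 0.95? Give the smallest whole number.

k ≥ ρ*(1−ρ₁)/(ρ₁(1−ρ*)) = 0.95·0.37 / (0.63·0.05) = 11.159.
Smallest integer k = 12.

12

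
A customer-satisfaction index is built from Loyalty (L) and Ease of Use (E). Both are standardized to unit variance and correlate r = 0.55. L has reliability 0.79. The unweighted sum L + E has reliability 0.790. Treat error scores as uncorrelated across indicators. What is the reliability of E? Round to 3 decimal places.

0.559

Var(L+E) = 2 + 2·0.55 = 3.100.
True-score variance = ρ_L + ρ_E + 2·0.55, so 0.790 = (0.79 + ρ_E + 1.10) / 3.100.
ρ_E = 0.790·3.100 − 0.79 − 1.10 = 0.559.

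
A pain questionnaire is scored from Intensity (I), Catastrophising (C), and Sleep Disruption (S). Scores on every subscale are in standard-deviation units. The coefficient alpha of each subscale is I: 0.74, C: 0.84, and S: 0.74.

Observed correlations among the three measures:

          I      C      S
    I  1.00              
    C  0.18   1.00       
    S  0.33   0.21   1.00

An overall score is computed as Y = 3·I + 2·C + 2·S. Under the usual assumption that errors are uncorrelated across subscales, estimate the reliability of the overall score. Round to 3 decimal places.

Var(Y) = 3² + 2² + 2² + 2·[6·0.18 + 6·0.33 + 4·0.21] = 17 + 7.8 = 24.8.
Under uncorrelated errors the observed covariances equal the true-score covariances, so only the own-variance terms attenuate.
True-score variance = [3²·0.74 + 2²·0.84 + 2²·0.74] + 7.8 = 12.98 + 7.8 = 20.78.
Reliability = 20.78 / 24.8 = 0.838.

0.838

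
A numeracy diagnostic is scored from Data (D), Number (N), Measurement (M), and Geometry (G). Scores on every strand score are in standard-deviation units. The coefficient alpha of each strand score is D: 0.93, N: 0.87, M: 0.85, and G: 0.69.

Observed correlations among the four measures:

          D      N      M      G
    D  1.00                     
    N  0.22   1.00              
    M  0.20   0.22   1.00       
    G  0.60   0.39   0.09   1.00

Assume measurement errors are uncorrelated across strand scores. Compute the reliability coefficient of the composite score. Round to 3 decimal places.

Var(D+N+M+G) = 4 + 2·[0.22 + 0.20 + 0.60 + 0.22 + 0.39 + 0.09] = 4 + 3.44 = 7.44.
Under uncorrelated errors the observed covariances equal the true-score covariances, so only the own-variance terms attenuate.
True-score variance = [0.93 + 0.87 + 0.85 + 0.69] + 3.44 = 3.34 + 3.44 = 6.78.
Reliability = 6.78 / 7.44 = 0.911.

0.911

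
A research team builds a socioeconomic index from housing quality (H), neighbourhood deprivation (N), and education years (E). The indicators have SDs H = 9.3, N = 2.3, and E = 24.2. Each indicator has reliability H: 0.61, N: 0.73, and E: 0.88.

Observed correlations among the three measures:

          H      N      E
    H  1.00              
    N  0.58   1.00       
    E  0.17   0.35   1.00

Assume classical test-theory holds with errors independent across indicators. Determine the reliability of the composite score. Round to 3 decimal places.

Var(H+N+E) = 9.3² + 2.3² + 24.2² + 2·[9.3·2.3·0.58 + 9.3·24.2·0.17 + 2.3·24.2·0.35] = 677.42 + 140.295 = 817.715.
With uncorrelated errors the cross-covariances are all true-score covariance, so they carry over unchanged; only the diagonal terms shrink to ρᵢσᵢ².
True-score variance = [9.3²·0.61 + 2.3²·0.73 + 24.2²·0.88] + 140.295 = 571.984 + 140.295 = 712.279.
Reliability = 712.279 / 817.715 = 0.871.

0.871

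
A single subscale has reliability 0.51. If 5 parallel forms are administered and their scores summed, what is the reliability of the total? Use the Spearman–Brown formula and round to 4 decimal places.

ρ_k = kρ / (1 + (k−1)ρ) = 5·0.51 / (1 + 4·0.51) = 2.550 / 3.040 = 0.8388.

0.8388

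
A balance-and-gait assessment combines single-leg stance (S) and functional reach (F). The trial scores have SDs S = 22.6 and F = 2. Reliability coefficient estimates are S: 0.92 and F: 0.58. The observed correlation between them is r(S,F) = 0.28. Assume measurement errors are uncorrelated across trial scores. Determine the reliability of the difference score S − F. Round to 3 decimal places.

Var(S−F) = 22.6² + 2² − 2·22.6·2·0.28 = 514.76 − 25.312 = 489.448.
Because errors are independent across components, Cov(Tᵢ,Tⱼ) = Cov(Xᵢ,Xⱼ); the off-diagonal part of the true-score variance is the same as above.
True-score variance = [22.6²·0.92 + 2²·0.58] − 25.312 = 472.219 − 25.312 = 446.907.
Reliability = 446.907 / 489.448 = 0.913.

0.913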